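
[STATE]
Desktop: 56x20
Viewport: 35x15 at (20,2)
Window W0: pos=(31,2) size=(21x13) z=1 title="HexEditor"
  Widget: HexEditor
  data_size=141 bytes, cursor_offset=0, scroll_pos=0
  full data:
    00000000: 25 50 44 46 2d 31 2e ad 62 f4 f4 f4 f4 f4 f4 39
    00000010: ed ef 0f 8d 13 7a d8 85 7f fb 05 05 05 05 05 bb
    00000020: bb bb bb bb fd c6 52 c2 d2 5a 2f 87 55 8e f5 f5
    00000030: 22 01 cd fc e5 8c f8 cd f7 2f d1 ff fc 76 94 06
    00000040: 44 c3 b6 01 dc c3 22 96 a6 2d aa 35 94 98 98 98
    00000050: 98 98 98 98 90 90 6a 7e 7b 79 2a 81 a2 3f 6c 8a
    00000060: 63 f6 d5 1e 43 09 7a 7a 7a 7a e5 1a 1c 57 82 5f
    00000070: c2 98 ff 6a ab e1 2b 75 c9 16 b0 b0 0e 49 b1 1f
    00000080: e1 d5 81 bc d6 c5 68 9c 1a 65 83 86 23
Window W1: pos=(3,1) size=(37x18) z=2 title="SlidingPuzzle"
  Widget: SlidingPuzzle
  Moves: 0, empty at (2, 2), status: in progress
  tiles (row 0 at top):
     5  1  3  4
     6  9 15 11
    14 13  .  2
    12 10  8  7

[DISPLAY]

                   ┃━━━━━━━━━━━┓   
───────────────────┨or         ┃   
────┐              ┃───────────┨   
  4 │              ┃  25 50 44 ┃   
────┤              ┃  ed ef 0f ┃   
 11 │              ┃  bb bb bb ┃   
────┤              ┃  22 01 cd ┃   
  2 │              ┃  44 c3 b6 ┃   
────┤              ┃  98 98 98 ┃   
  7 │              ┃  63 f6 d5 ┃   
────┘              ┃  c2 98 ff ┃   
                   ┃  e1 d5 81 ┃   
                   ┃━━━━━━━━━━━┛   
                   ┃               
                   ┃               


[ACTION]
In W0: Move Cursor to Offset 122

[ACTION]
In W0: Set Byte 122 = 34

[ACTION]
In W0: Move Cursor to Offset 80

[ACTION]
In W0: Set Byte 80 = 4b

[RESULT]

                   ┃━━━━━━━━━━━┓   
───────────────────┨or         ┃   
────┐              ┃───────────┨   
  4 │              ┃  25 50 44 ┃   
────┤              ┃  ed ef 0f ┃   
 11 │              ┃  bb bb bb ┃   
────┤              ┃  22 01 cd ┃   
  2 │              ┃  44 c3 b6 ┃   
────┤              ┃  4B 98 98 ┃   
  7 │              ┃  63 f6 d5 ┃   
────┘              ┃  c2 98 ff ┃   
                   ┃  e1 d5 81 ┃   
                   ┃━━━━━━━━━━━┛   
                   ┃               
                   ┃               


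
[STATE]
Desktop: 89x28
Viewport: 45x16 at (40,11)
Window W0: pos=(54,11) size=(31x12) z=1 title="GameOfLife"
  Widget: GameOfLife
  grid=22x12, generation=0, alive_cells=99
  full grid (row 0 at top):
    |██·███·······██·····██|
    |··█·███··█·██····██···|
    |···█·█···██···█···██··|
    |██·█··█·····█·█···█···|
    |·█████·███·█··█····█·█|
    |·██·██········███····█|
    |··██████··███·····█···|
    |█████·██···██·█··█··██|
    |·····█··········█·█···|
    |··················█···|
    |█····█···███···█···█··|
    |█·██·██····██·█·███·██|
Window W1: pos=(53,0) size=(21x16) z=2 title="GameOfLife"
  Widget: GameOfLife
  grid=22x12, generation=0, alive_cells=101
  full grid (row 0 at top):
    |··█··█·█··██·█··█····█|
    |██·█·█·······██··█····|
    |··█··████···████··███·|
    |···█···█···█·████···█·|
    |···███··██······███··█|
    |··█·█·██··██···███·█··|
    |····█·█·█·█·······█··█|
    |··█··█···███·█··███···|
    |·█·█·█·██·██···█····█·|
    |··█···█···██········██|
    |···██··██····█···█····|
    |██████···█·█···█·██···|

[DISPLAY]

             ┃·█··█···███·█··███·┃━━━━━━━━━━┓
             ┃█·█·█·██·██···█····┃          ┃
             ┃·█···█···██········┃──────────┨
             ┃··██··██····█···█··┃          ┃
             ┗━━━━━━━━━━━━━━━━━━━┛█··       ┃
              ┃██·█··█·····█·█···█···       ┃
              ┃·█████·███·█··█····█·█       ┃
              ┃·██·██········███····█       ┃
              ┃··██████··███·····█···       ┃
              ┃█████·██···██·█··█··██       ┃
              ┃·····█··········█·█···       ┃
              ┗━━━━━━━━━━━━━━━━━━━━━━━━━━━━━┛
                                             
                                             
                                             
                                             


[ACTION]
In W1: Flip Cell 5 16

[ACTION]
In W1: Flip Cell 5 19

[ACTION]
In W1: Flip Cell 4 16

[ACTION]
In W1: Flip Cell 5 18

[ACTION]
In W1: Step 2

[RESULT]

             ┃·█·····█·······█···┃━━━━━━━━━━┓
             ┃█·····█····█···█···┃          ┃
             ┃·██······█·█·······┃──────────┨
             ┃██·····██··█···█·██┃          ┃
             ┗━━━━━━━━━━━━━━━━━━━┛█··       ┃
              ┃██·█··█·····█·█···█···       ┃
              ┃·█████·███·█··█····█·█       ┃
              ┃·██·██········███····█       ┃
              ┃··██████··███·····█···       ┃
              ┃█████·██···██·█··█··██       ┃
              ┃·····█··········█·█···       ┃
              ┗━━━━━━━━━━━━━━━━━━━━━━━━━━━━━┛
                                             
                                             
                                             
                                             


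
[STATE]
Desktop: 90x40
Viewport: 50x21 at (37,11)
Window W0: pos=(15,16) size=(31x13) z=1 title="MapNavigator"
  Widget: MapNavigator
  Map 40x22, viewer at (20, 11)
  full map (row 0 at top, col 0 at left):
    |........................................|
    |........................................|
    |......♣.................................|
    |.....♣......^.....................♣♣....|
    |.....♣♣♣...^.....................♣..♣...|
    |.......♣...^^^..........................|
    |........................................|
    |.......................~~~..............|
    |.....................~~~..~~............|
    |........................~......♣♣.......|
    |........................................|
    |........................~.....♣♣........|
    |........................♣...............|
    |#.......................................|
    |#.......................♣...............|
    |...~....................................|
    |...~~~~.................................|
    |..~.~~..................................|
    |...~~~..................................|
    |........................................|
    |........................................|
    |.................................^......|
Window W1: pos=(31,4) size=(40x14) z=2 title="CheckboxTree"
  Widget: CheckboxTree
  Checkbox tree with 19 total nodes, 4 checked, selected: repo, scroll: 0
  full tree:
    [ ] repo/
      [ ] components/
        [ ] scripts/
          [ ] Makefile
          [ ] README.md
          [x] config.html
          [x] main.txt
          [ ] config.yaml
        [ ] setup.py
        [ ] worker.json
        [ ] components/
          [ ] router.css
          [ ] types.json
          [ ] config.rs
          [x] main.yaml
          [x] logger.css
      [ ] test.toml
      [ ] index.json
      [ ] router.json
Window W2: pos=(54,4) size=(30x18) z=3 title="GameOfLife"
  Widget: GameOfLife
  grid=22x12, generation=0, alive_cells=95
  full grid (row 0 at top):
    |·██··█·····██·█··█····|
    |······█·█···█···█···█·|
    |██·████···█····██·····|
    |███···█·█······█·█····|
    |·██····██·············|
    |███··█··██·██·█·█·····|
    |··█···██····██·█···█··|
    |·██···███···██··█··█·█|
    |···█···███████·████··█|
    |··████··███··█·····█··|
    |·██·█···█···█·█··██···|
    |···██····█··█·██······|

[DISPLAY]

  [ ] README.md  ┃███···█·█······█·█····      ┃   
  [x] config.html┃·██····██·············      ┃   
  [x] main.txt   ┃███··█··██·██·█·█·····      ┃   
  [ ] config.yaml┃··█···██····██·█···█··      ┃   
[ ] setup.py     ┃·██···███···██··█··█·█      ┃   
[ ] worker.json  ┃···█···███████·████··█      ┃   
━━━━━━━━━━━━━━━━━┃··████··███··█·····█··      ┃   
────────┨        ┃·██·█···█···█·█··██···      ┃   
........┃        ┃···██····█··█·██······      ┃   
~.......┃        ┃                            ┃   
....♣♣..┃        ┗━━━━━━━━━━━━━━━━━━━━━━━━━━━━┛   
........┃                                         
...♣♣...┃                                         
........┃                                         
........┃                                         
........┃                                         
........┃                                         
━━━━━━━━┛                                         
                                                  
                                                  
                                                  


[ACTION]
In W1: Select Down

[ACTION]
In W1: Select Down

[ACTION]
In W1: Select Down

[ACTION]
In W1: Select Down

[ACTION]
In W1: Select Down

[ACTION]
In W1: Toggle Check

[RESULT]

  [ ] README.md  ┃███···█·█······█·█····      ┃   
  [ ] config.html┃·██····██·············      ┃   
  [x] main.txt   ┃███··█··██·██·█·█·····      ┃   
  [ ] config.yaml┃··█···██····██·█···█··      ┃   
[ ] setup.py     ┃·██···███···██··█··█·█      ┃   
[ ] worker.json  ┃···█···███████·████··█      ┃   
━━━━━━━━━━━━━━━━━┃··████··███··█·····█··      ┃   
────────┨        ┃·██·█···█···█·█··██···      ┃   
........┃        ┃···██····█··█·██······      ┃   
~.......┃        ┃                            ┃   
....♣♣..┃        ┗━━━━━━━━━━━━━━━━━━━━━━━━━━━━┛   
........┃                                         
...♣♣...┃                                         
........┃                                         
........┃                                         
........┃                                         
........┃                                         
━━━━━━━━┛                                         
                                                  
                                                  
                                                  


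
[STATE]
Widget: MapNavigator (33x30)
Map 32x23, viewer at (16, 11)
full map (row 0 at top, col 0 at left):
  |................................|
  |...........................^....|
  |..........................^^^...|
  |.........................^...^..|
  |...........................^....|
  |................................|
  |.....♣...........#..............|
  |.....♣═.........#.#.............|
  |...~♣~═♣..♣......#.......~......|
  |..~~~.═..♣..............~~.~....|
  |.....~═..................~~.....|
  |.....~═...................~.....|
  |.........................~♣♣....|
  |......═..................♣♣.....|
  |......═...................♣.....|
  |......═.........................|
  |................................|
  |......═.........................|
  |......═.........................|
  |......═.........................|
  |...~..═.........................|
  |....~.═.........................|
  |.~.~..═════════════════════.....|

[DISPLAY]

                                 
                                 
                                 
                                 
................................ 
...........................^.... 
..........................^^^... 
.........................^...^.. 
...........................^.... 
................................ 
.....♣...........#.............. 
.....♣═.........#.#............. 
...~♣~═♣..♣......#.......~...... 
..~~~.═..♣..............~~.~.... 
.....~═..................~~..... 
.....~═.........@.........~..... 
.........................~♣♣.... 
......═..................♣♣..... 
......═...................♣..... 
......═......................... 
................................ 
......═......................... 
......═......................... 
......═......................... 
...~..═......................... 
....~.═......................... 
.~.~..═════════════════════..... 
                                 
                                 
                                 


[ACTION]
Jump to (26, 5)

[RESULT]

                                 
                                 
                                 
                                 
                                 
                                 
                                 
                                 
                                 
                                 
......................           
.................^....           
................^^^...           
...............^...^..           
.................^....           
................@.....           
.......#..............           
......#.#.............           
♣......#.......~......           
..............~~.~....           
...............~~.....           
................~.....           
...............~♣♣....           
...............♣♣.....           
................♣.....           
......................           
......................           
......................           
......................           
......................           


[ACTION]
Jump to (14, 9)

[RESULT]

                                 
                                 
                                 
                                 
                                 
                                 
  ...............................
  ...........................^...
  ..........................^^^..
  .........................^...^.
  ...........................^...
  ...............................
  .....♣...........#.............
  .....♣═.........#.#............
  ...~♣~═♣..♣......#.......~.....
  ..~~~.═..♣....@.........~~.~...
  .....~═..................~~....
  .....~═...................~....
  .........................~♣♣...
  ......═..................♣♣....
  ......═...................♣....
  ......═........................
  ...............................
  ......═........................
  ......═........................
  ......═........................
  ...~..═........................
  ....~.═........................
  .~.~..═════════════════════....
                                 


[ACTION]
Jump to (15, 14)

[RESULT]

                                 
 ................................
 ...........................^....
 ..........................^^^...
 .........................^...^..
 ...........................^....
 ................................
 .....♣...........#..............
 .....♣═.........#.#.............
 ...~♣~═♣..♣......#.......~......
 ..~~~.═..♣..............~~.~....
 .....~═..................~~.....
 .....~═...................~.....
 .........................~♣♣....
 ......═..................♣♣.....
 ......═........@..........♣.....
 ......═.........................
 ................................
 ......═.........................
 ......═.........................
 ......═.........................
 ...~..═.........................
 ....~.═.........................
 .~.~..═════════════════════.....
                                 
                                 
                                 
                                 
                                 
                                 


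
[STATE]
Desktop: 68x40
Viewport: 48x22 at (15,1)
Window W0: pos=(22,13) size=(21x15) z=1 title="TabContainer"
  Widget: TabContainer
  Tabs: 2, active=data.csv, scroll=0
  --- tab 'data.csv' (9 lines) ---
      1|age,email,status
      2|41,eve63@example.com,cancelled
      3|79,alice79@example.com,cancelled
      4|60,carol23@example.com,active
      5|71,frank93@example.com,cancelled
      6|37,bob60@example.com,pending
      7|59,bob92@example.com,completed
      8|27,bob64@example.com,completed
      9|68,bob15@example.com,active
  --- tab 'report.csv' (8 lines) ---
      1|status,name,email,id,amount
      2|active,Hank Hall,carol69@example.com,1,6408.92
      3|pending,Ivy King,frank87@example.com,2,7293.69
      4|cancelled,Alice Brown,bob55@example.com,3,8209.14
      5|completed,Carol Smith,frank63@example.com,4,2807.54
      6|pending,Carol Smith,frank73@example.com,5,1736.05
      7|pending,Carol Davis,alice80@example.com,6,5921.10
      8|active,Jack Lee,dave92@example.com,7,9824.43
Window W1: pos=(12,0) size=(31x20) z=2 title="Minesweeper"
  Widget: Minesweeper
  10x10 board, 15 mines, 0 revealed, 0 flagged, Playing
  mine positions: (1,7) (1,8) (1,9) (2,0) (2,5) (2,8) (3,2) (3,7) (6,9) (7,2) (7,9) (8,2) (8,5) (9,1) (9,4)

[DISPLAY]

inesweeper                 ┃                    
───────────────────────────┨                    
■■■■■■■■                   ┃                    
■■■■■■■■                   ┃                    
■■■■■■■■                   ┃                    
■■■■■■■■                   ┃                    
■■■■■■■■                   ┃                    
■■■■■■■■                   ┃                    
■■■■■■■■                   ┃                    
■■■■■■■■                   ┃                    
■■■■■■■■                   ┃                    
■■■■■■■■                   ┃                    
                           ┃                    
                           ┃                    
                           ┃                    
                           ┃                    
                           ┃                    
                           ┃                    
━━━━━━━━━━━━━━━━━━━━━━━━━━━┛                    
       ┃79,alice79@example.┃                    
       ┃60,carol23@example.┃                    
       ┃71,frank93@example.┃                    


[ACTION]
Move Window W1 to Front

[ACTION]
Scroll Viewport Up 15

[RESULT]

━━━━━━━━━━━━━━━━━━━━━━━━━━━┓                    
inesweeper                 ┃                    
───────────────────────────┨                    
■■■■■■■■                   ┃                    
■■■■■■■■                   ┃                    
■■■■■■■■                   ┃                    
■■■■■■■■                   ┃                    
■■■■■■■■                   ┃                    
■■■■■■■■                   ┃                    
■■■■■■■■                   ┃                    
■■■■■■■■                   ┃                    
■■■■■■■■                   ┃                    
■■■■■■■■                   ┃                    
                           ┃                    
                           ┃                    
                           ┃                    
                           ┃                    
                           ┃                    
                           ┃                    
━━━━━━━━━━━━━━━━━━━━━━━━━━━┛                    
       ┃79,alice79@example.┃                    
       ┃60,carol23@example.┃                    


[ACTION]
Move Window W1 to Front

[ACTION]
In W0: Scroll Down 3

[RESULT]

━━━━━━━━━━━━━━━━━━━━━━━━━━━┓                    
inesweeper                 ┃                    
───────────────────────────┨                    
■■■■■■■■                   ┃                    
■■■■■■■■                   ┃                    
■■■■■■■■                   ┃                    
■■■■■■■■                   ┃                    
■■■■■■■■                   ┃                    
■■■■■■■■                   ┃                    
■■■■■■■■                   ┃                    
■■■■■■■■                   ┃                    
■■■■■■■■                   ┃                    
■■■■■■■■                   ┃                    
                           ┃                    
                           ┃                    
                           ┃                    
                           ┃                    
                           ┃                    
                           ┃                    
━━━━━━━━━━━━━━━━━━━━━━━━━━━┛                    
       ┃37,bob60@example.co┃                    
       ┃59,bob92@example.co┃                    


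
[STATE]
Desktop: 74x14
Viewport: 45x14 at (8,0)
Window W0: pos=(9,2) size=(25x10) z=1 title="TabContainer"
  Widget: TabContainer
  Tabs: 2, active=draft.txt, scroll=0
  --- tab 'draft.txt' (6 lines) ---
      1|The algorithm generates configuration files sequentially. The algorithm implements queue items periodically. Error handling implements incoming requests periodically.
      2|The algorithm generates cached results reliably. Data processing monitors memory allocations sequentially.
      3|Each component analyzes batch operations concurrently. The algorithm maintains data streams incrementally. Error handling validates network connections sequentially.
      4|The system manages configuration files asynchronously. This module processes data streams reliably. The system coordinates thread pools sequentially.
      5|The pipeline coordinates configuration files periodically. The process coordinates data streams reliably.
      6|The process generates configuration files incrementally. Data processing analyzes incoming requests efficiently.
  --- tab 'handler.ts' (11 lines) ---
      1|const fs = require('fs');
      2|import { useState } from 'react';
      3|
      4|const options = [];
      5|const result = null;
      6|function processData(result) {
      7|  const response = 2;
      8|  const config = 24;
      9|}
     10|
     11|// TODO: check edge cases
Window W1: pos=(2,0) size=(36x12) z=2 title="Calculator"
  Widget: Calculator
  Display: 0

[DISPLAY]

━━━━━━━━━━━━━━━━━━━━━━━━━━━━━┓               
ulator                       ┃               
─────────────────────────────┨               
                            0┃               
───┬───┬───┐                 ┃               
 8 │ 9 │ ÷ │                 ┃               
───┼───┼───┤                 ┃               
 5 │ 6 │ × │                 ┃               
───┼───┼───┤                 ┃               
 2 │ 3 │ - │                 ┃               
───┴───┴───┘                 ┃               
━━━━━━━━━━━━━━━━━━━━━━━━━━━━━┛               
                                             
                                             


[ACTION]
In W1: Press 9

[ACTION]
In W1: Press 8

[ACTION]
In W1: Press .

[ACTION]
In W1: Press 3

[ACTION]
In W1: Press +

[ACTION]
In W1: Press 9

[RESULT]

━━━━━━━━━━━━━━━━━━━━━━━━━━━━━┓               
ulator                       ┃               
─────────────────────────────┨               
                            9┃               
───┬───┬───┐                 ┃               
 8 │ 9 │ ÷ │                 ┃               
───┼───┼───┤                 ┃               
 5 │ 6 │ × │                 ┃               
───┼───┼───┤                 ┃               
 2 │ 3 │ - │                 ┃               
───┴───┴───┘                 ┃               
━━━━━━━━━━━━━━━━━━━━━━━━━━━━━┛               
                                             
                                             


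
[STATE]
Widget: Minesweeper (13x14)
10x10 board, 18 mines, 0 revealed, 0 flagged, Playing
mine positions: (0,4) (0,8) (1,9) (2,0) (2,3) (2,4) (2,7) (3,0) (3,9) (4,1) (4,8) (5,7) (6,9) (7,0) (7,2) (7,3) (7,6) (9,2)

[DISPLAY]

■■■■■■■■■■   
■■■■■■■■■■   
■■■■■■■■■■   
■■■■■■■■■■   
■■■■■■■■■■   
■■■■■■■■■■   
■■■■■■■■■■   
■■■■■■■■■■   
■■■■■■■■■■   
■■■■■■■■■■   
             
             
             
             


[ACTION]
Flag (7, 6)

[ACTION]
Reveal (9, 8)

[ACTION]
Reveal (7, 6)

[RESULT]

■■■■■■■■■■   
■■■■■■■■■■   
■■■■■■■■■■   
■■■■■■■■■■   
■■■■■■■■■■   
■■■■■■■■■■   
■■■■■■■■■■   
■■■■■■⚑111   
■■■31111     
■■■1         
             
             
             
             


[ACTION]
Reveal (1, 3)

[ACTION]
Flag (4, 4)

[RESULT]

■■■■■■■■■■   
■■■3■■■■■■   
■■■■■■■■■■   
■■■■■■■■■■   
■■■■⚑■■■■■   
■■■■■■■■■■   
■■■■■■■■■■   
■■■■■■⚑111   
■■■31111     
■■■1         
             
             
             
             


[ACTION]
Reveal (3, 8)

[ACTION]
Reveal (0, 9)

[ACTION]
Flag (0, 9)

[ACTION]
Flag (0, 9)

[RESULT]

■■■■■■■■■2   
■■■3■■■■■■   
■■■■■■■■■■   
■■■■■■■■3■   
■■■■⚑■■■■■   
■■■■■■■■■■   
■■■■■■■■■■   
■■■■■■⚑111   
■■■31111     
■■■1         
             
             
             
             


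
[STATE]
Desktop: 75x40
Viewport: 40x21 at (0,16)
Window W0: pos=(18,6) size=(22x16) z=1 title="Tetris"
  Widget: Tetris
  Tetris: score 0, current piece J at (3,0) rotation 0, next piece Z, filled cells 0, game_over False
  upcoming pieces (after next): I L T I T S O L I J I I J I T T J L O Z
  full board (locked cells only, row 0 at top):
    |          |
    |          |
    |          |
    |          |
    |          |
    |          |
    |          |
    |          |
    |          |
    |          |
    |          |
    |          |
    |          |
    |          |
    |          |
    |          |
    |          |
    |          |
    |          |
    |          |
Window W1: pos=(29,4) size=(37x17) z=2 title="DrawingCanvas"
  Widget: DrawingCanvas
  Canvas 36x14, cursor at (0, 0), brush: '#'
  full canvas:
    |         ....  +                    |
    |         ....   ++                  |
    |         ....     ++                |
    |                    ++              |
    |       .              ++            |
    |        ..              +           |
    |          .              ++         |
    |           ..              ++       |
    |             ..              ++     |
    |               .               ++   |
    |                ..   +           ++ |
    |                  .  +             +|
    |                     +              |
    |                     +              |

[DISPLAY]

                  ┃          ┃          
                  ┃          ┃          
                  ┃          ┃          
                  ┃          ┃          
                  ┃          ┗━━━━━━━━━━
                  ┗━━━━━━━━━━━━━━━━━━━━┛
                                        
                                        
                                        
                                        
                                        
                                        
                                        
                                        
                                        
                                        
                                        
                                        
                                        
                                        
                                        


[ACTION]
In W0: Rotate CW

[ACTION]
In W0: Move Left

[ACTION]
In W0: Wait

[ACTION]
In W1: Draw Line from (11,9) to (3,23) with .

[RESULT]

                  ┃          ┃          
                  ┃          ┃          
                  ┃          ┃         .
                  ┃          ┃          
                  ┃          ┗━━━━━━━━━━
                  ┗━━━━━━━━━━━━━━━━━━━━┛
                                        
                                        
                                        
                                        
                                        
                                        
                                        
                                        
                                        
                                        
                                        
                                        
                                        
                                        
                                        


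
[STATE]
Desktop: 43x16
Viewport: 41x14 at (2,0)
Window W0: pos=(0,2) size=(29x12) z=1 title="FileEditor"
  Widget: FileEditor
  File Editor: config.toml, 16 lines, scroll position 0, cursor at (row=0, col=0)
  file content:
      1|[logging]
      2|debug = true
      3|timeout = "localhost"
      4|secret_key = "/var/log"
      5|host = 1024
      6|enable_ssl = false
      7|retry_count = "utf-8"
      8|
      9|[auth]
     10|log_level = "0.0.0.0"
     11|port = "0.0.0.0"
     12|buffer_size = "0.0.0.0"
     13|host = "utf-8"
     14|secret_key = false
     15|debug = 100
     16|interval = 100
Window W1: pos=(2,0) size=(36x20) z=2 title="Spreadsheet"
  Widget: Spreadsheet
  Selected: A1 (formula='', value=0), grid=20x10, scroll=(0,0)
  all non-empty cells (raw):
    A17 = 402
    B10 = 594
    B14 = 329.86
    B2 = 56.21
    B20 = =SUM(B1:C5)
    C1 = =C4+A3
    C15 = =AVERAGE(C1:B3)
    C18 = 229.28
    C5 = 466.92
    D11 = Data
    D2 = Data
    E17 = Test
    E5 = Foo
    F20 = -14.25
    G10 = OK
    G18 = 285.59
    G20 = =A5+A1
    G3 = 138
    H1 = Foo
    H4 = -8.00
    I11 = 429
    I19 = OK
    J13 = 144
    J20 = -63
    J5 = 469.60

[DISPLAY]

┏━━━━━━━━━━━━━━━━━━━━━━━━━━━━━━━━━━┓     
┃ Spreadsheet                      ┃     
┠──────────────────────────────────┨     
┃A1:                               ┃     
┃       A       B       C       D  ┃     
┃----------------------------------┃     
┃  1      [0]       0       0      ┃     
┃  2        0   56.21       0Data  ┃     
┃  3        0       0       0      ┃     
┃  4        0       0       0      ┃     
┃  5        0       0  466.92      ┃     
┃  6        0       0       0      ┃     
┃  7        0       0       0      ┃     
┃  8        0       0       0      ┃     


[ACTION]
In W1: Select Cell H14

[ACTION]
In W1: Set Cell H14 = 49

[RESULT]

┏━━━━━━━━━━━━━━━━━━━━━━━━━━━━━━━━━━┓     
┃ Spreadsheet                      ┃     
┠──────────────────────────────────┨     
┃H14: 49                           ┃     
┃       A       B       C       D  ┃     
┃----------------------------------┃     
┃  1        0       0       0      ┃     
┃  2        0   56.21       0Data  ┃     
┃  3        0       0       0      ┃     
┃  4        0       0       0      ┃     
┃  5        0       0  466.92      ┃     
┃  6        0       0       0      ┃     
┃  7        0       0       0      ┃     
┃  8        0       0       0      ┃     


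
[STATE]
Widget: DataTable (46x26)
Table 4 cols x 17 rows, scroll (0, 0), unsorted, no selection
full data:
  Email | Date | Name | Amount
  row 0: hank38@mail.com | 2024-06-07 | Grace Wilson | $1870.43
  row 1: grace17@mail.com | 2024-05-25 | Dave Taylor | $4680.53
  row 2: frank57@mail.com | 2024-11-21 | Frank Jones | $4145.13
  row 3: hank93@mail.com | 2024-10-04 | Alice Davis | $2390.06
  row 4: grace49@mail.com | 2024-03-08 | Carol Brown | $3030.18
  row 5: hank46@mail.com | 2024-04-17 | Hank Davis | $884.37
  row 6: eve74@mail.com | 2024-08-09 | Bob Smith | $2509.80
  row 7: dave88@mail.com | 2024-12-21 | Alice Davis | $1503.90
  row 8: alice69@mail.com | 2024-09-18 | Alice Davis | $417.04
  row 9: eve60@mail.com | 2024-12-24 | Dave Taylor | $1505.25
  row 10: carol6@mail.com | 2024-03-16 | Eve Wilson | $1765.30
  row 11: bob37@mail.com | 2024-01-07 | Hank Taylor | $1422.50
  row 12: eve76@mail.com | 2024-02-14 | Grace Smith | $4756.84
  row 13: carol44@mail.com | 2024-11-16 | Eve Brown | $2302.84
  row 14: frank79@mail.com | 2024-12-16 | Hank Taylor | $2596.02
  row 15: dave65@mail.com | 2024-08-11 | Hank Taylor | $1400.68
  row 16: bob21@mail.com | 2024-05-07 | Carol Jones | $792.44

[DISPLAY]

Email           │Date      │Name        │Amoun
────────────────┼──────────┼────────────┼─────
hank38@mail.com │2024-06-07│Grace Wilson│$1870
grace17@mail.com│2024-05-25│Dave Taylor │$4680
frank57@mail.com│2024-11-21│Frank Jones │$4145
hank93@mail.com │2024-10-04│Alice Davis │$2390
grace49@mail.com│2024-03-08│Carol Brown │$3030
hank46@mail.com │2024-04-17│Hank Davis  │$884.
eve74@mail.com  │2024-08-09│Bob Smith   │$2509
dave88@mail.com │2024-12-21│Alice Davis │$1503
alice69@mail.com│2024-09-18│Alice Davis │$417.
eve60@mail.com  │2024-12-24│Dave Taylor │$1505
carol6@mail.com │2024-03-16│Eve Wilson  │$1765
bob37@mail.com  │2024-01-07│Hank Taylor │$1422
eve76@mail.com  │2024-02-14│Grace Smith │$4756
carol44@mail.com│2024-11-16│Eve Brown   │$2302
frank79@mail.com│2024-12-16│Hank Taylor │$2596
dave65@mail.com │2024-08-11│Hank Taylor │$1400
bob21@mail.com  │2024-05-07│Carol Jones │$792.
                                              
                                              
                                              
                                              
                                              
                                              
                                              


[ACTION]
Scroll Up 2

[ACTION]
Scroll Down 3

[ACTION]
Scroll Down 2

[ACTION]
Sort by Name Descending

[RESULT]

Email           │Date      │Name       ▼│Amoun
────────────────┼──────────┼────────────┼─────
bob37@mail.com  │2024-01-07│Hank Taylor │$1422
frank79@mail.com│2024-12-16│Hank Taylor │$2596
dave65@mail.com │2024-08-11│Hank Taylor │$1400
hank46@mail.com │2024-04-17│Hank Davis  │$884.
hank38@mail.com │2024-06-07│Grace Wilson│$1870
eve76@mail.com  │2024-02-14│Grace Smith │$4756
frank57@mail.com│2024-11-21│Frank Jones │$4145
carol6@mail.com │2024-03-16│Eve Wilson  │$1765
carol44@mail.com│2024-11-16│Eve Brown   │$2302
grace17@mail.com│2024-05-25│Dave Taylor │$4680
eve60@mail.com  │2024-12-24│Dave Taylor │$1505
bob21@mail.com  │2024-05-07│Carol Jones │$792.
grace49@mail.com│2024-03-08│Carol Brown │$3030
eve74@mail.com  │2024-08-09│Bob Smith   │$2509
hank93@mail.com │2024-10-04│Alice Davis │$2390
dave88@mail.com │2024-12-21│Alice Davis │$1503
alice69@mail.com│2024-09-18│Alice Davis │$417.
                                              
                                              
                                              
                                              
                                              
                                              
                                              


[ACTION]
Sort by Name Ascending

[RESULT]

Email           │Date      │Name       ▲│Amoun
────────────────┼──────────┼────────────┼─────
hank93@mail.com │2024-10-04│Alice Davis │$2390
dave88@mail.com │2024-12-21│Alice Davis │$1503
alice69@mail.com│2024-09-18│Alice Davis │$417.
eve74@mail.com  │2024-08-09│Bob Smith   │$2509
grace49@mail.com│2024-03-08│Carol Brown │$3030
bob21@mail.com  │2024-05-07│Carol Jones │$792.
grace17@mail.com│2024-05-25│Dave Taylor │$4680
eve60@mail.com  │2024-12-24│Dave Taylor │$1505
carol44@mail.com│2024-11-16│Eve Brown   │$2302
carol6@mail.com │2024-03-16│Eve Wilson  │$1765
frank57@mail.com│2024-11-21│Frank Jones │$4145
eve76@mail.com  │2024-02-14│Grace Smith │$4756
hank38@mail.com │2024-06-07│Grace Wilson│$1870
hank46@mail.com │2024-04-17│Hank Davis  │$884.
bob37@mail.com  │2024-01-07│Hank Taylor │$1422
frank79@mail.com│2024-12-16│Hank Taylor │$2596
dave65@mail.com │2024-08-11│Hank Taylor │$1400
                                              
                                              
                                              
                                              
                                              
                                              
                                              


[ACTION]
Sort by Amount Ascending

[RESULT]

Email           │Date      │Name        │Amoun
────────────────┼──────────┼────────────┼─────
alice69@mail.com│2024-09-18│Alice Davis │$417.
bob21@mail.com  │2024-05-07│Carol Jones │$792.
hank46@mail.com │2024-04-17│Hank Davis  │$884.
dave65@mail.com │2024-08-11│Hank Taylor │$1400
bob37@mail.com  │2024-01-07│Hank Taylor │$1422
dave88@mail.com │2024-12-21│Alice Davis │$1503
eve60@mail.com  │2024-12-24│Dave Taylor │$1505
carol6@mail.com │2024-03-16│Eve Wilson  │$1765
hank38@mail.com │2024-06-07│Grace Wilson│$1870
carol44@mail.com│2024-11-16│Eve Brown   │$2302
hank93@mail.com │2024-10-04│Alice Davis │$2390
eve74@mail.com  │2024-08-09│Bob Smith   │$2509
frank79@mail.com│2024-12-16│Hank Taylor │$2596
grace49@mail.com│2024-03-08│Carol Brown │$3030
frank57@mail.com│2024-11-21│Frank Jones │$4145
grace17@mail.com│2024-05-25│Dave Taylor │$4680
eve76@mail.com  │2024-02-14│Grace Smith │$4756
                                              
                                              
                                              
                                              
                                              
                                              
                                              
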